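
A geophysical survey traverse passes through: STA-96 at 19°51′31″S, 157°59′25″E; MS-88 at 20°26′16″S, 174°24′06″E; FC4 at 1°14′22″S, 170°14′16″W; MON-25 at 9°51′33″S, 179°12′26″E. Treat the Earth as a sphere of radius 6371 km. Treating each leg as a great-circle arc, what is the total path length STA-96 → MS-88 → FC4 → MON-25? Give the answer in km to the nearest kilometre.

STA-96: φ = -19.85861°, λ = +157.99028°
MS-88: φ = -20.43778°, λ = +174.40167°
FC4: φ = -1.23944°, λ = -170.23778°
MON-25: φ = -9.85917°, λ = +179.20722°
STA-96→MS-88: c = 0.268983 rad, d = 1713.69 km
MS-88→FC4: c = 0.425287 rad, d = 2709.50 km
FC4→MON-25: c = 0.237036 rad, d = 1510.16 km
Total = 1713.69 + 2709.50 + 1510.16 = 5933.35 km

5933 km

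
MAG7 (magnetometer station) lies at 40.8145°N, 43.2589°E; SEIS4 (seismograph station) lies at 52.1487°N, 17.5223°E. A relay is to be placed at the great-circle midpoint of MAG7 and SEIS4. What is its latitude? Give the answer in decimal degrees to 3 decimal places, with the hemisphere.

Bx = cos φ₂ cos Δλ = 0.552744,  By = cos φ₂ sin Δλ = -0.266453
φₘ = atan2(sin φ₁ + sin φ₂, √((cos φ₁ + Bx)² + By²)) = 47.20063°
λₘ = λ₁ + atan2(By, cos φ₁ + Bx) = 31.75819°

47.201°N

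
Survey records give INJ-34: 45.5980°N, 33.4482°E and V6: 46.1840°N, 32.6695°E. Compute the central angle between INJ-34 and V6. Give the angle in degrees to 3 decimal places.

0.798°

Δφ = 0.5860°,  Δλ = -0.7787°
a = sin²(Δφ/2) + cos φ₁ cos φ₂ sin²(Δλ/2) = 0.000049
c = 2·arcsin(√a) = 0.013931 rad = 0.7982°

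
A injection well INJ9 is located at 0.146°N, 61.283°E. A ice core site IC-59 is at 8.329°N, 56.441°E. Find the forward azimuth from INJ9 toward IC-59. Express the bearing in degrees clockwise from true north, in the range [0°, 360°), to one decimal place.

Δλ = -4.8420°
y = sin Δλ · cos φ₂ = -0.083518
x = cos φ₁ sin φ₂ − sin φ₁ cos φ₂ cos Δλ = 0.142344
θ = atan2(y, x) = -30.4015° → 329.5985° (mod 360°)

329.6°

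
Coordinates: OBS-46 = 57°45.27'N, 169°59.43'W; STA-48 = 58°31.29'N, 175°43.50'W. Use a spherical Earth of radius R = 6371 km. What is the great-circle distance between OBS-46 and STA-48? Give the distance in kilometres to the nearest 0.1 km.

347.1 km

OBS-46: φ = +57.75450°, λ = -169.99050°
STA-48: φ = +58.52150°, λ = -175.72500°
Δφ = 0.7670°,  Δλ = -5.7345°
a = sin²(Δφ/2) + cos φ₁ cos φ₂ sin²(Δλ/2) = 0.000742
c = 2·arcsin(√a) = 0.054484 rad = 3.1217°
d = R·c = 6371 × 0.054484 = 347.1 km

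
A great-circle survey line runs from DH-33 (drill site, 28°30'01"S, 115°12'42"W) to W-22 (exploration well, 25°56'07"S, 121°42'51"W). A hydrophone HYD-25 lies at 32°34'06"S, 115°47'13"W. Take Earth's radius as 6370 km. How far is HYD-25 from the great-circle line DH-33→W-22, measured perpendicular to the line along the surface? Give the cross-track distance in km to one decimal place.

DH-33: φ = -28.50028°, λ = -115.21167°
W-22: φ = -25.93528°, λ = -121.71417°
HYD-25: φ = -32.56833°, λ = -115.78694°
δ₁₃ = central angle DH-33→HYD-25 = 0.071525 rad  (haversine)
θ₁₃ = bearing DH-33→HYD-25 = 186.800°,  θ₁₂ = bearing DH-33→W-22 = 292.408°
dₓₜ = R·arcsin(sin δ₁₃ · sin(θ₁₃ − θ₁₂)) = 6370·arcsin(0.07146·sin(-105.608°)) = -438.788 km
|dₓₜ| = 438.788 km

438.8 km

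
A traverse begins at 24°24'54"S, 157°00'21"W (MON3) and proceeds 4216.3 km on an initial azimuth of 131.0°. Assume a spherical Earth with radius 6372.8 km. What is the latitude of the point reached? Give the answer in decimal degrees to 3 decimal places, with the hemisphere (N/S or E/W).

MON3: φ = -24.41500°, λ = -157.00583°
δ = d/R = 4216.3/6372.8 = 0.661609 rad
φ₂ = arcsin(sin φ₁ cos δ + cos φ₁ sin δ cos θ)
   = arcsin(-0.41334·0.78900 + 0.91058·0.61439·-0.65606) = -43.88069°
λ₂ = λ₁ + atan2(sin θ sin δ cos φ₁, cos δ − sin φ₁ sin φ₂) = -116.96720°

43.881°S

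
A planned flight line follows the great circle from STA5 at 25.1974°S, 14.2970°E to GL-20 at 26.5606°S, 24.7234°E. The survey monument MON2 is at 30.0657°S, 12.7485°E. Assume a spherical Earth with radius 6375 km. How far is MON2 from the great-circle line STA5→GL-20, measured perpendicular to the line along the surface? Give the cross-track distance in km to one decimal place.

560.7 km

δ₁₃ = central angle STA5→MON2 = 0.088274 rad  (haversine)
θ₁₃ = bearing STA5→MON2 = 195.384°,  θ₁₂ = bearing STA5→GL-20 = 100.526°
dₓₜ = R·arcsin(sin δ₁₃ · sin(θ₁₃ − θ₁₂)) = 6375·arcsin(0.08816·sin(94.858°)) = 560.717 km
|dₓₜ| = 560.717 km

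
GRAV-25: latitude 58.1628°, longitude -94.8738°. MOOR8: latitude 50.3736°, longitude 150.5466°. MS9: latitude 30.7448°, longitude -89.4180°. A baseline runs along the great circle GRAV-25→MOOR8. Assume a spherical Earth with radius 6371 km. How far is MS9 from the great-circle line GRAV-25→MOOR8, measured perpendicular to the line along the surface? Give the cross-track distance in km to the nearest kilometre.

δ₁₃ = central angle GRAV-25→MS9 = 0.482976 rad  (haversine)
θ₁₃ = bearing GRAV-25→MS9 = 169.866°,  θ₁₂ = bearing GRAV-25→MOOR8 = 317.443°
dₓₜ = R·arcsin(sin δ₁₃ · sin(θ₁₃ − θ₁₂)) = 6371·arcsin(0.46442·sin(-147.577°)) = -1603.289 km
|dₓₜ| = 1603.289 km

1603 km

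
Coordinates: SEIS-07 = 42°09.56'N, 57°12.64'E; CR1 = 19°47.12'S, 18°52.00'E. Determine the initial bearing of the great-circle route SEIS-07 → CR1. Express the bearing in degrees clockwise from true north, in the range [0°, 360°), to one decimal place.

218.0°

SEIS-07: φ = +42.15933°, λ = +57.21067°
CR1: φ = -19.78533°, λ = +18.86667°
Δλ = -38.3440°
y = sin Δλ · cos φ₂ = -0.583759
x = cos φ₁ sin φ₂ − sin φ₁ cos φ₂ cos Δλ = -0.746264
θ = atan2(y, x) = -141.9660° → 218.0340° (mod 360°)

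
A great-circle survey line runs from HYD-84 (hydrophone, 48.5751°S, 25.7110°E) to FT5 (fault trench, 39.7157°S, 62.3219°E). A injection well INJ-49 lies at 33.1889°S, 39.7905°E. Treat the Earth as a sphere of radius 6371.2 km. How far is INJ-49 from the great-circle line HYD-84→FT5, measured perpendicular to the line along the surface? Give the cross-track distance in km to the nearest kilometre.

1464 km

δ₁₃ = central angle HYD-84→INJ-49 = 0.325392 rad  (haversine)
θ₁₃ = bearing HYD-84→INJ-49 = 39.556°,  θ₁₂ = bearing HYD-84→FT5 = 84.990°
dₓₜ = R·arcsin(sin δ₁₃ · sin(θ₁₃ − θ₁₂)) = 6371.2·arcsin(0.31968·sin(-45.434°)) = -1463.912 km
|dₓₜ| = 1463.912 km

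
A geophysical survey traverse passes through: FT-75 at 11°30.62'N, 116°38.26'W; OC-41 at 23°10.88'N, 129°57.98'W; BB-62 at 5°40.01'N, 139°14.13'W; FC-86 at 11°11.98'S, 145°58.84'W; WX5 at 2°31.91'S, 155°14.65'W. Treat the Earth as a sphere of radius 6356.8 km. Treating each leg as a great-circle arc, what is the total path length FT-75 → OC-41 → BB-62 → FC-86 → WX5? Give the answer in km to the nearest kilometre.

7510 km

FT-75: φ = +11.51033°, λ = -116.63767°
OC-41: φ = +23.18133°, λ = -129.96633°
BB-62: φ = +5.66683°, λ = -139.23550°
FC-86: φ = -11.19967°, λ = -145.98067°
WX5: φ = -2.53183°, λ = -155.24417°
FT-75→OC-41: c = 0.300928 rad, d = 1912.94 km
OC-41→BB-62: c = 0.343160 rad, d = 2181.40 km
BB-62→FC-86: c = 0.316833 rad, d = 2014.05 km
FC-86→WX5: c = 0.220455 rad, d = 1401.39 km
Total = 1912.94 + 2181.40 + 2014.05 + 1401.39 = 7509.78 km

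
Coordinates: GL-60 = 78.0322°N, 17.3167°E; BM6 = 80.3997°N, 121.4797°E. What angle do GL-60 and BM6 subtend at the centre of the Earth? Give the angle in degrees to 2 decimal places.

17.04°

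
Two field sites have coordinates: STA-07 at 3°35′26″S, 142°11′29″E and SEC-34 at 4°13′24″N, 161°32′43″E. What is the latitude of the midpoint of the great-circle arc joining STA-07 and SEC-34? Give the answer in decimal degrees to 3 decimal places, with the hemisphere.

STA-07: φ = -3.59056°, λ = +142.19139°
SEC-34: φ = +4.22333°, λ = +161.54528°
Bx = cos φ₂ cos Δλ = 0.940928,  By = cos φ₂ sin Δλ = 0.330502
φₘ = atan2(sin φ₁ + sin φ₂, √((cos φ₁ + Bx)² + By²)) = 0.32096°
λₘ = λ₁ + atan2(By, cos φ₁ + Bx) = 151.86465°

0.321°N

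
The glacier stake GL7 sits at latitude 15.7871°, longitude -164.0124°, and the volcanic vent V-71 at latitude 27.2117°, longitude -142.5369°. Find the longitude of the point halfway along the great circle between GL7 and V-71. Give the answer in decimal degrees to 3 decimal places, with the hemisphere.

153.703°W

Bx = cos φ₂ cos Δλ = 0.827581,  By = cos φ₂ sin Δλ = 0.325584
φₘ = atan2(sin φ₁ + sin φ₂, √((cos φ₁ + Bx)² + By²)) = 21.84620°
λₘ = λ₁ + atan2(By, cos φ₁ + Bx) = -153.70275°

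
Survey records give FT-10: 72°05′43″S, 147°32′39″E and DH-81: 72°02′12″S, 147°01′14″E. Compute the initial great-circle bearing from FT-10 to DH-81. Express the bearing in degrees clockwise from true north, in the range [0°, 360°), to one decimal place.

FT-10: φ = -72.09528°, λ = +147.54417°
DH-81: φ = -72.03667°, λ = +147.02056°
Δλ = -0.5236°
y = sin Δλ · cos φ₂ = -0.002818
x = cos φ₁ sin φ₂ − sin φ₁ cos φ₂ cos Δλ = 0.001011
θ = atan2(y, x) = -70.2719° → 289.7281° (mod 360°)

289.7°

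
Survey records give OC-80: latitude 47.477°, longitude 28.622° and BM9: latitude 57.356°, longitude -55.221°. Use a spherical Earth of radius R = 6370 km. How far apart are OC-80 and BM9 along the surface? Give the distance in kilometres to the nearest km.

5417 km

Δφ = 9.8790°,  Δλ = -83.8430°
a = sin²(Δφ/2) + cos φ₁ cos φ₂ sin²(Δλ/2) = 0.170155
c = 2·arcsin(√a) = 0.850390 rad = 48.7237°
d = R·c = 6370 × 0.850390 = 5417.0 km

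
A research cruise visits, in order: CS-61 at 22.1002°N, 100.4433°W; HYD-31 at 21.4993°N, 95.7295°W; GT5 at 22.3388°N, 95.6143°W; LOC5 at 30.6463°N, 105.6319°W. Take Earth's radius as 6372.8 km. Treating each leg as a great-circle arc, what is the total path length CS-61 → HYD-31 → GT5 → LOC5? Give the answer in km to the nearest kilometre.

CS-61→HYD-31: c = 0.077101 rad, d = 491.35 km
HYD-31→GT5: c = 0.014770 rad, d = 94.13 km
GT5→LOC5: c = 0.213124 rad, d = 1358.20 km
Total = 491.35 + 94.13 + 1358.20 = 1943.67 km

1944 km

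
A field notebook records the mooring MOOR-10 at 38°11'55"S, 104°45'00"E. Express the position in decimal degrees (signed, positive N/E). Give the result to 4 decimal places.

lat: 38.1986° S → -38.1986°
lon: 104.7500° E → +104.7500°

-38.1986°, +104.7500°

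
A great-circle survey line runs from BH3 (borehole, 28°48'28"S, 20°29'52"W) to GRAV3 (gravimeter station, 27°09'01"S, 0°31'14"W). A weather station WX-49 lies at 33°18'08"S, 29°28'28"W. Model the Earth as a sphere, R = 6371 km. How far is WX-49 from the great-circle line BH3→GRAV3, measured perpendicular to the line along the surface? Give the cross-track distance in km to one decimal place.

BH3: φ = -28.80778°, λ = -20.49778°
GRAV3: φ = -27.15028°, λ = -0.52056°
WX-49: φ = -33.30222°, λ = -29.47444°
δ₁₃ = central angle BH3→WX-49 = 0.155365 rad  (haversine)
θ₁₃ = bearing BH3→WX-49 = 237.433°,  θ₁₂ = bearing BH3→GRAV3 = 89.411°
dₓₜ = R·arcsin(sin δ₁₃ · sin(θ₁₃ − θ₁₂)) = 6371·arcsin(0.15474·sin(148.022°)) = 522.693 km
|dₓₜ| = 522.693 km

522.7 km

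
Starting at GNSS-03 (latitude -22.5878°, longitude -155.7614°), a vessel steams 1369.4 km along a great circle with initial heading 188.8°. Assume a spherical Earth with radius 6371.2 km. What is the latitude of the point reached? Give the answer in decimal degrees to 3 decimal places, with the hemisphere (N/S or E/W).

34.741°S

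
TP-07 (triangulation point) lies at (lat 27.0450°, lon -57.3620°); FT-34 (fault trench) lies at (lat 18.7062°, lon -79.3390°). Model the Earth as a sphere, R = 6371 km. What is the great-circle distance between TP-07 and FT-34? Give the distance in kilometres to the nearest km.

2430 km

Δφ = -8.3388°,  Δλ = -21.9770°
a = sin²(Δφ/2) + cos φ₁ cos φ₂ sin²(Δλ/2) = 0.035937
c = 2·arcsin(√a) = 0.381447 rad = 21.8553°
d = R·c = 6371 × 0.381447 = 2430.2 km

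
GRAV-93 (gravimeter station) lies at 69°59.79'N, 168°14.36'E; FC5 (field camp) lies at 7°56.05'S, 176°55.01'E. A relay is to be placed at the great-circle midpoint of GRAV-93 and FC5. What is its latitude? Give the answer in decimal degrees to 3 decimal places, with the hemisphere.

31.087°N

GRAV-93: φ = +69.99650°, λ = +168.23933°
FC5: φ = -7.93417°, λ = +176.91683°
Bx = cos φ₂ cos Δλ = 0.979090,  By = cos φ₂ sin Δλ = 0.149428
φₘ = atan2(sin φ₁ + sin φ₂, √((cos φ₁ + Bx)² + By²)) = 31.08660°
λₘ = λ₁ + atan2(By, cos φ₁ + Bx) = 174.69225°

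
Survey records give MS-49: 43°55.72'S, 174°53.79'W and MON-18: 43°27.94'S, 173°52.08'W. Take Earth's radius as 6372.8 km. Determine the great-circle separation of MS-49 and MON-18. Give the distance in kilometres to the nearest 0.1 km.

MS-49: φ = -43.92867°, λ = -174.89650°
MON-18: φ = -43.46567°, λ = -173.86800°
Δφ = 0.4630°,  Δλ = 1.0285°
a = sin²(Δφ/2) + cos φ₁ cos φ₂ sin²(Δλ/2) = 0.000058
c = 2·arcsin(√a) = 0.015288 rad = 0.8760°
d = R·c = 6372.8 × 0.015288 = 97.4 km

97.4 km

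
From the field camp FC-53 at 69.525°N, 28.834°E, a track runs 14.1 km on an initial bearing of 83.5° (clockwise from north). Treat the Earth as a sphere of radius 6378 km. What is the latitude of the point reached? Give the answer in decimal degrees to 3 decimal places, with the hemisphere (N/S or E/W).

δ = d/R = 14.1/6378 = 0.002211 rad
φ₂ = arcsin(sin φ₁ cos δ + cos φ₁ sin δ cos θ)
   = arcsin(0.93682·1.00000 + 0.34980·0.00221·0.11320) = 69.53897°
λ₂ = λ₁ + atan2(sin θ sin δ cos φ₁, cos δ − sin φ₁ sin φ₂) = 29.19402°

69.539°N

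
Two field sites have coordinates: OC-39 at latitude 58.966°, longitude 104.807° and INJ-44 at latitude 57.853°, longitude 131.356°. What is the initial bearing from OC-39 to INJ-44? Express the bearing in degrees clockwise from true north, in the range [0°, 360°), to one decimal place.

83.1°

Δλ = 26.5490°
y = sin Δλ · cos φ₂ = 0.237826
x = cos φ₁ sin φ₂ − sin φ₁ cos φ₂ cos Δλ = 0.028652
θ = atan2(y, x) = 83.1303° → 83.1303° (mod 360°)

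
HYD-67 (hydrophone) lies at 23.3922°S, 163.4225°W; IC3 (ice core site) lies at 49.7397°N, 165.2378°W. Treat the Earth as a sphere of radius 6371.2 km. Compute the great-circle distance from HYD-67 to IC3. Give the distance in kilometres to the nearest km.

Δφ = 73.1319°,  Δλ = -1.8153°
a = sin²(Δφ/2) + cos φ₁ cos φ₂ sin²(Δλ/2) = 0.355064
c = 2·arcsin(√a) = 1.276703 rad = 73.1497°
d = R·c = 6371.2 × 1.276703 = 8134.1 km

8134 km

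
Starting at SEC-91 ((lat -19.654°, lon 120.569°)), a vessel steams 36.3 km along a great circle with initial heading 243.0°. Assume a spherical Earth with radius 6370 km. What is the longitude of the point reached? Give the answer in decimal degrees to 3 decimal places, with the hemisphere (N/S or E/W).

120.260°E

δ = d/R = 36.3/6370 = 0.005699 rad
φ₂ = arcsin(sin φ₁ cos δ + cos φ₁ sin δ cos θ)
   = arcsin(-0.33634·0.99998 + 0.94174·0.00570·-0.45399) = -19.80197°
λ₂ = λ₁ + atan2(sin θ sin δ cos φ₁, cos δ − sin φ₁ sin φ₂) = 120.25980°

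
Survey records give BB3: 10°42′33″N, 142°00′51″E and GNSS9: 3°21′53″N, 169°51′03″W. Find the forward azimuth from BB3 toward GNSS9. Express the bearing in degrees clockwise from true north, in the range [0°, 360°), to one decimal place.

95.1°

BB3: φ = +10.70917°, λ = +142.01417°
GNSS9: φ = +3.36472°, λ = -169.85083°
Δλ = 48.1350°
y = sin Δλ · cos φ₂ = 0.743436
x = cos φ₁ sin φ₂ − sin φ₁ cos φ₂ cos Δλ = -0.066131
θ = atan2(y, x) = 95.0833° → 95.0833° (mod 360°)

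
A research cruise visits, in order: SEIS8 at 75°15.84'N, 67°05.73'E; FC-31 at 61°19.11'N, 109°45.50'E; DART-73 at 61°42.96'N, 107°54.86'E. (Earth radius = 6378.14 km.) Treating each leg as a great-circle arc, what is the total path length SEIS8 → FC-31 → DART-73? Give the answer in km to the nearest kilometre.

SEIS8: φ = +75.26400°, λ = +67.09550°
FC-31: φ = +61.31850°, λ = +109.75833°
DART-73: φ = +61.71600°, λ = +107.91433°
SEIS8→FC-31: c = 0.353354 rad, d = 2253.74 km
FC-31→DART-73: c = 0.016843 rad, d = 107.42 km
Total = 2253.74 + 107.42 = 2361.17 km

2361 km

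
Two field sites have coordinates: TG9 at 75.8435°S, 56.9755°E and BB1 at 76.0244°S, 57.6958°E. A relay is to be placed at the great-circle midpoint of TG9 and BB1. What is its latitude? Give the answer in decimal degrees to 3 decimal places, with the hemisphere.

75.934°S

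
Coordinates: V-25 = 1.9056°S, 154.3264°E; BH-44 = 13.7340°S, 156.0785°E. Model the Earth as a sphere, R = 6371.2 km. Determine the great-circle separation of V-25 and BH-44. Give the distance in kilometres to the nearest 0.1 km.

Δφ = -11.8284°,  Δλ = 1.7521°
a = sin²(Δφ/2) + cos φ₁ cos φ₂ sin²(Δλ/2) = 0.010844
c = 2·arcsin(√a) = 0.208647 rad = 11.9546°
d = R·c = 6371.2 × 0.208647 = 1329.3 km

1329.3 km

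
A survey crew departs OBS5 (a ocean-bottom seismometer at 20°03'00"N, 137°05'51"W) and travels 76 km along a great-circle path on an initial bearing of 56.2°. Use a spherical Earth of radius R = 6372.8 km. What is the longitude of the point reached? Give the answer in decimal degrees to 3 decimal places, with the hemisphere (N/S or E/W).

136.492°W

OBS5: φ = +20.05000°, λ = -137.09750°
δ = d/R = 76/6372.8 = 0.011926 rad
φ₂ = arcsin(sin φ₁ cos δ + cos φ₁ sin δ cos θ)
   = arcsin(0.34284·0.99993 + 0.93939·0.01193·0.55630) = 20.42908°
λ₂ = λ₁ + atan2(sin θ sin δ cos φ₁, cos δ − sin φ₁ sin φ₂) = -136.49159°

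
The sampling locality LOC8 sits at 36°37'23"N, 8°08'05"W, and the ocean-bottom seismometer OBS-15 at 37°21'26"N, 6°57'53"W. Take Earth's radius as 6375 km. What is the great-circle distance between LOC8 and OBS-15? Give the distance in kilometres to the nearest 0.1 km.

LOC8: φ = +36.62306°, λ = -8.13472°
OBS-15: φ = +37.35722°, λ = -6.96472°
Δφ = 0.7342°,  Δλ = 1.1700°
a = sin²(Δφ/2) + cos φ₁ cos φ₂ sin²(Δλ/2) = 0.000108
c = 2·arcsin(√a) = 0.020741 rad = 1.1884°
d = R·c = 6375 × 0.020741 = 132.2 km

132.2 km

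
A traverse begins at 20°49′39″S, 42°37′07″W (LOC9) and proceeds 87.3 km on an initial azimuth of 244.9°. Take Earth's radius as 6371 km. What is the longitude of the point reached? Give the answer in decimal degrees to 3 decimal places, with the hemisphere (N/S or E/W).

LOC9: φ = -20.82750°, λ = -42.61861°
δ = d/R = 87.3/6371 = 0.013703 rad
φ₂ = arcsin(sin φ₁ cos δ + cos φ₁ sin δ cos θ)
   = arcsin(-0.35556·0.99991 + 0.93466·0.01370·-0.42420) = -21.15885°
λ₂ = λ₁ + atan2(sin θ sin δ cos φ₁, cos δ − sin φ₁ sin φ₂) = -43.38098°

43.381°W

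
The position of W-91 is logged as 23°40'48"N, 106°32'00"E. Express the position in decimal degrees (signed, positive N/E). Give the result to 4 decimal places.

+23.6800°, +106.5333°

lat: 23.6800° N → +23.6800°
lon: 106.5333° E → +106.5333°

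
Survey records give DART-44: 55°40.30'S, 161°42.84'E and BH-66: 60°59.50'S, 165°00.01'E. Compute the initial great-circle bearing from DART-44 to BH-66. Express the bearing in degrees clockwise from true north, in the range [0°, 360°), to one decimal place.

163.4°

DART-44: φ = -55.67167°, λ = +161.71400°
BH-66: φ = -60.99167°, λ = +165.00017°
Δλ = 3.2862°
y = sin Δλ · cos φ₂ = 0.027798
x = cos φ₁ sin φ₂ − sin φ₁ cos φ₂ cos Δλ = -0.093377
θ = atan2(y, x) = 163.4218° → 163.4218° (mod 360°)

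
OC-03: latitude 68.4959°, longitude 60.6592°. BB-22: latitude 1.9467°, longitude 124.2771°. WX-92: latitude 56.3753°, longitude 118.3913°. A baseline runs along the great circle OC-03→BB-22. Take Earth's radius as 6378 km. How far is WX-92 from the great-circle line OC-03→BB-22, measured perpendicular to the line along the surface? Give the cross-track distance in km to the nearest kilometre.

δ₁₃ = central angle OC-03→WX-92 = 0.488386 rad  (haversine)
θ₁₃ = bearing OC-03→WX-92 = 86.312°,  θ₁₂ = bearing OC-03→BB-22 = 114.112°
dₓₜ = R·arcsin(sin δ₁₃ · sin(θ₁₃ − θ₁₂)) = 6378·arcsin(0.46920·sin(-27.800°)) = -1407.079 km
|dₓₜ| = 1407.079 km

1407 km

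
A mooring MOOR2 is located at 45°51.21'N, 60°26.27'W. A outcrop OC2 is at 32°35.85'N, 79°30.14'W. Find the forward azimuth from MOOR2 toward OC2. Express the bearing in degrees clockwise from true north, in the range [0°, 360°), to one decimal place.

234.5°

MOOR2: φ = +45.85350°, λ = -60.43783°
OC2: φ = +32.59750°, λ = -79.50233°
Δλ = -19.0645°
y = sin Δλ · cos φ₂ = -0.275180
x = cos φ₁ sin φ₂ − sin φ₁ cos φ₂ cos Δλ = -0.196145
θ = atan2(y, x) = -125.4808° → 234.5192° (mod 360°)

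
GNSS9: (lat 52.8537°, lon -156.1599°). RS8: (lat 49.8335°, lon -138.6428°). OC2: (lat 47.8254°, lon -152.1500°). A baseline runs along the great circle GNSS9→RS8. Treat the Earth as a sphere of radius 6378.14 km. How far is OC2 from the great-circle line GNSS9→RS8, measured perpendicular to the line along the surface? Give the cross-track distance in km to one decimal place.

δ₁₃ = central angle GNSS9→OC2 = 0.098436 rad  (haversine)
θ₁₃ = bearing GNSS9→OC2 = 151.463°,  θ₁₂ = bearing GNSS9→RS8 = 98.451°
dₓₜ = R·arcsin(sin δ₁₃ · sin(θ₁₃ − θ₁₂)) = 6378.14·arcsin(0.09828·sin(53.012°)) = 501.200 km
|dₓₜ| = 501.200 km

501.2 km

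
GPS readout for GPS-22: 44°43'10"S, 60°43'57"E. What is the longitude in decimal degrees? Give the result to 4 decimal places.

60° + 43′/60 + 57″/3600 = 60 + 0.71667 + 0.01583 = 60.7325°

60.7325°E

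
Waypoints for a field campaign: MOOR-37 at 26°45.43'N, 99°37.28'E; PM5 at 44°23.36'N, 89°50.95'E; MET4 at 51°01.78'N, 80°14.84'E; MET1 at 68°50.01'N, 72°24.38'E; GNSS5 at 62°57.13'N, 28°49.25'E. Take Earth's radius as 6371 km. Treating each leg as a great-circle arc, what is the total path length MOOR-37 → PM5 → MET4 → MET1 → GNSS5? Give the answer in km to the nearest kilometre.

7233 km

MOOR-37: φ = +26.75717°, λ = +99.62133°
PM5: φ = +44.38933°, λ = +89.84917°
MET4: φ = +51.02967°, λ = +80.24733°
MET1: φ = +68.83350°, λ = +72.40633°
GNSS5: φ = +62.95217°, λ = +28.82083°
MOOR-37→PM5: c = 0.336965 rad, d = 2146.80 km
PM5→MET4: c = 0.161449 rad, d = 1028.59 km
MET4→MET1: c = 0.317606 rad, d = 2023.47 km
MET1→GNSS5: c = 0.319237 rad, d = 2033.86 km
Total = 2146.80 + 1028.59 + 2023.47 + 2033.86 = 7232.72 km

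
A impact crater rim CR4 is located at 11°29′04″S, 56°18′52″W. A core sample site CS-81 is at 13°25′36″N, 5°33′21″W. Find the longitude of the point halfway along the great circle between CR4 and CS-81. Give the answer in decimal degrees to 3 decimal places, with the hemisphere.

31.037°W

CR4: φ = -11.48444°, λ = -56.31444°
CS-81: φ = +13.42667°, λ = -5.55583°
Bx = cos φ₂ cos Δλ = 0.615299,  By = cos φ₂ sin Δλ = 0.753319
φₘ = atan2(sin φ₁ + sin φ₂, √((cos φ₁ + Bx)² + By²)) = 1.07482°
λₘ = λ₁ + atan2(By, cos φ₁ + Bx) = -31.03691°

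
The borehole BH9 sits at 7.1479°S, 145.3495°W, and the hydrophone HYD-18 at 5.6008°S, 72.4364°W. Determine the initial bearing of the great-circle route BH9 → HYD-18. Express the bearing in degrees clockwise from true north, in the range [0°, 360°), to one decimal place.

Δλ = 72.9131°
y = sin Δλ · cos φ₂ = 0.951297
x = cos φ₁ sin φ₂ − sin φ₁ cos φ₂ cos Δλ = -0.060452
θ = atan2(y, x) = 93.6361° → 93.6361° (mod 360°)

93.6°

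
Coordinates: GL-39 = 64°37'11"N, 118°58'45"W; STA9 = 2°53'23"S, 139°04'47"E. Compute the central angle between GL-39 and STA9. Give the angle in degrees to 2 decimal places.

97.71°

GL-39: φ = +64.61972°, λ = -118.97917°
STA9: φ = -2.88972°, λ = +139.07972°
Δφ = -67.5094°,  Δλ = -101.9411°
a = sin²(Δφ/2) + cos φ₁ cos φ₂ sin²(Δλ/2) = 0.567060
c = 2·arcsin(√a) = 1.705322 rad = 97.7078°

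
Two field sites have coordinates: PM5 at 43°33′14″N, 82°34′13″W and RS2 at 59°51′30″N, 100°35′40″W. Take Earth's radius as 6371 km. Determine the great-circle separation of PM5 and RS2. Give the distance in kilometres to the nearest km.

2182 km

PM5: φ = +43.55389°, λ = -82.57028°
RS2: φ = +59.85833°, λ = -100.59444°
Δφ = 16.3044°,  Δλ = -18.0242°
a = sin²(Δφ/2) + cos φ₁ cos φ₂ sin²(Δλ/2) = 0.029038
c = 2·arcsin(√a) = 0.342480 rad = 19.6226°
d = R·c = 6371 × 0.342480 = 2181.9 km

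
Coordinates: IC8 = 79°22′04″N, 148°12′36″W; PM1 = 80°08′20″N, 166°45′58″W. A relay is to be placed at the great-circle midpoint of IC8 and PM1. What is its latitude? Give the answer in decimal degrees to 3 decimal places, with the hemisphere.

79.884°N

IC8: φ = +79.36778°, λ = -148.21000°
PM1: φ = +80.13889°, λ = -166.76611°
Bx = cos φ₂ cos Δλ = 0.162357,  By = cos φ₂ sin Δλ = -0.054501
φₘ = atan2(sin φ₁ + sin φ₂, √((cos φ₁ + Bx)² + By²)) = 79.88442°
λₘ = λ₁ + atan2(By, cos φ₁ + Bx) = -157.13962°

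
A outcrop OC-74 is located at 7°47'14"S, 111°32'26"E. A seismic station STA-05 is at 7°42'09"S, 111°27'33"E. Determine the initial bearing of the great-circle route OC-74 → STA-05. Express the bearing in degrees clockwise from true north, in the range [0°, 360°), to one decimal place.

OC-74: φ = -7.78722°, λ = +111.54056°
STA-05: φ = -7.70250°, λ = +111.45917°
Δλ = -0.0814°
y = sin Δλ · cos φ₂ = -0.001408
x = cos φ₁ sin φ₂ − sin φ₁ cos φ₂ cos Δλ = 0.001479
θ = atan2(y, x) = -43.5936° → 316.4064° (mod 360°)

316.4°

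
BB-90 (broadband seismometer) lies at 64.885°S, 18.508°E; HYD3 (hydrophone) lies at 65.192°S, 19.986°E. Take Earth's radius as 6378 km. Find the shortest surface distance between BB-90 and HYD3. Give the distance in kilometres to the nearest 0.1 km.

77.4 km

Δφ = -0.3070°,  Δλ = 1.4780°
a = sin²(Δφ/2) + cos φ₁ cos φ₂ sin²(Δλ/2) = 0.000037
c = 2·arcsin(√a) = 0.012133 rad = 0.6952°
d = R·c = 6378 × 0.012133 = 77.4 km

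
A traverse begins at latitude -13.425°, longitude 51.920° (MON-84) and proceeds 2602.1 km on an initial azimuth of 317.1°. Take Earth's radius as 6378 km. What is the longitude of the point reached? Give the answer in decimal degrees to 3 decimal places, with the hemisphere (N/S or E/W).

δ = d/R = 2602.1/6378 = 0.407981 rad
φ₂ = arcsin(sin φ₁ cos δ + cos φ₁ sin δ cos θ)
   = arcsin(-0.23217·0.91792 + 0.97267·0.39676·0.73254) = 3.99002°
λ₂ = λ₁ + atan2(sin θ sin δ cos φ₁, cos δ − sin φ₁ sin φ₂) = 36.21190°

36.212°E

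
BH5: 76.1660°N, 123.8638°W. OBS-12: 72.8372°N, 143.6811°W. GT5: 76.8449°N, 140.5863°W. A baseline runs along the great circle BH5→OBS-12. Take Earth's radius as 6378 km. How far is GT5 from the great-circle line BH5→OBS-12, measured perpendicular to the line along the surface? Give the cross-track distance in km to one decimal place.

283.8 km

δ₁₃ = central angle BH5→GT5 = 0.068884 rad  (haversine)
θ₁₃ = bearing BH5→GT5 = 287.934°,  θ₁₂ = bearing BH5→OBS-12 = 247.667°
dₓₜ = R·arcsin(sin δ₁₃ · sin(θ₁₃ − θ₁₂)) = 6378·arcsin(0.06883·sin(40.267°)) = 283.840 km
|dₓₜ| = 283.840 km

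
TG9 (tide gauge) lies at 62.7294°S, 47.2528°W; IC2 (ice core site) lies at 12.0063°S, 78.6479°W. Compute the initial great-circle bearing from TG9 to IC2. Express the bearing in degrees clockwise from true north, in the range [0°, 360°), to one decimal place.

Δλ = -31.3951°
y = sin Δλ · cos φ₂ = -0.509541
x = cos φ₁ sin φ₂ − sin φ₁ cos φ₂ cos Δλ = 0.646810
θ = atan2(y, x) = -38.2302° → 321.7698° (mod 360°)

321.8°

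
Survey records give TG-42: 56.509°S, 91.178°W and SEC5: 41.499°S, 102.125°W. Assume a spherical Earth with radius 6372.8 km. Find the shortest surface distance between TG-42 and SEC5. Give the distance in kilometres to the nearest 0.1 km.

Δφ = 15.0100°,  Δλ = -10.9470°
a = sin²(Δφ/2) + cos φ₁ cos φ₂ sin²(Δλ/2) = 0.020820
c = 2·arcsin(√a) = 0.289593 rad = 16.5925°
d = R·c = 6372.8 × 0.289593 = 1845.5 km

1845.5 km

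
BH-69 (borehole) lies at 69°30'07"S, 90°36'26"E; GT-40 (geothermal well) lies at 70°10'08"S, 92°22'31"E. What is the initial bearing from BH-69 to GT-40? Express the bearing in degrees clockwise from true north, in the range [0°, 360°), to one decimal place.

BH-69: φ = -69.50194°, λ = +90.60722°
GT-40: φ = -70.16889°, λ = +92.37528°
Δλ = 1.7681°
y = sin Δλ · cos φ₂ = 0.010467
x = cos φ₁ sin φ₂ − sin φ₁ cos φ₂ cos Δλ = -0.011791
θ = atan2(y, x) = 138.4051° → 138.4051° (mod 360°)

138.4°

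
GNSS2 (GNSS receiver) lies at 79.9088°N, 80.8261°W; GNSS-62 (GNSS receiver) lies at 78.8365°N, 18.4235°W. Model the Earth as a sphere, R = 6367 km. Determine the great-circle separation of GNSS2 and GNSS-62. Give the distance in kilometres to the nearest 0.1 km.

1222.7 km

Δφ = -1.0723°,  Δλ = 62.4026°
a = sin²(Δφ/2) + cos φ₁ cos φ₂ sin²(Δλ/2) = 0.009192
c = 2·arcsin(√a) = 0.192041 rad = 11.0031°
d = R·c = 6367 × 0.192041 = 1222.7 km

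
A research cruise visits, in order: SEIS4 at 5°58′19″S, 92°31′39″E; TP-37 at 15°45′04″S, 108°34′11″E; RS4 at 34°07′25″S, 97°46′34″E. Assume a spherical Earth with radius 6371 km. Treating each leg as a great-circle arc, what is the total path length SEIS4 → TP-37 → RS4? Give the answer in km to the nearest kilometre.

SEIS4: φ = -5.97194°, λ = +92.52750°
TP-37: φ = -15.75111°, λ = +108.56972°
RS4: φ = -34.12361°, λ = +97.77611°
SEIS4→TP-37: c = 0.323295 rad, d = 2059.71 km
TP-37→RS4: c = 0.362730 rad, d = 2310.95 km
Total = 2059.71 + 2310.95 = 4370.67 km

4371 km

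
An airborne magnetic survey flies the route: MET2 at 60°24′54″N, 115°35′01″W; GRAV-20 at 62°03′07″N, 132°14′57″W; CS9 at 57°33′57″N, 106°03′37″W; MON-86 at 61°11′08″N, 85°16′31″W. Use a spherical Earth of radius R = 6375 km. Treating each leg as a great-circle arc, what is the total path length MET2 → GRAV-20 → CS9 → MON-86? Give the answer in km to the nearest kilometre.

MET2: φ = +60.41500°, λ = -115.58361°
GRAV-20: φ = +62.05194°, λ = -132.24917°
CS9: φ = +57.56583°, λ = -106.06028°
MON-86: φ = +61.18556°, λ = -85.27528°
MET2→GRAV-20: c = 0.142441 rad, d = 908.06 km
GRAV-20→CS9: c = 0.240863 rad, d = 1535.50 km
CS9→MON-86: c = 0.194307 rad, d = 1238.71 km
Total = 908.06 + 1535.50 + 1238.71 = 3682.27 km

3682 km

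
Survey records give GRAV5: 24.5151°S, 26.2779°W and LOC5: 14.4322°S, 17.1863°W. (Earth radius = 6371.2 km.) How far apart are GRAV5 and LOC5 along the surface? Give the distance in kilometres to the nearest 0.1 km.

Δφ = 10.0829°,  Δλ = 9.0916°
a = sin²(Δφ/2) + cos φ₁ cos φ₂ sin²(Δλ/2) = 0.013257
c = 2·arcsin(√a) = 0.230791 rad = 13.2234°
d = R·c = 6371.2 × 0.230791 = 1470.4 km

1470.4 km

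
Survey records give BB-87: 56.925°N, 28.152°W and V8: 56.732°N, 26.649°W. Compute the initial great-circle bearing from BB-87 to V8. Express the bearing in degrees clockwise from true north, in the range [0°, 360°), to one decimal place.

102.6°

Δλ = 1.5030°
y = sin Δλ · cos φ₂ = 0.014388
x = cos φ₁ sin φ₂ − sin φ₁ cos φ₂ cos Δλ = -0.003210
θ = atan2(y, x) = 102.5779° → 102.5779° (mod 360°)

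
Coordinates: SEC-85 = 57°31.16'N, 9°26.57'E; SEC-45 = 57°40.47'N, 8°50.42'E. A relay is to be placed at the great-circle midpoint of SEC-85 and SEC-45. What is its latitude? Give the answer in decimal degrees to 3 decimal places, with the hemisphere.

57.597°N

SEC-85: φ = +57.51933°, λ = +9.44283°
SEC-45: φ = +57.67450°, λ = +8.84033°
Bx = cos φ₂ cos Δλ = 0.534699,  By = cos φ₂ sin Δλ = -0.005623
φₘ = atan2(sin φ₁ + sin φ₂, √((cos φ₁ + Bx)² + By²)) = 57.59727°
λₘ = λ₁ + atan2(By, cos φ₁ + Bx) = 9.14223°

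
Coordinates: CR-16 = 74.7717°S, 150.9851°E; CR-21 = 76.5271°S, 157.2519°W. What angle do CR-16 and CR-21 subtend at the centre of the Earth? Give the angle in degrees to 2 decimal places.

Δφ = -1.7554°,  Δλ = 51.7630°
a = sin²(Δφ/2) + cos φ₁ cos φ₂ sin²(Δλ/2) = 0.011895
c = 2·arcsin(√a) = 0.218566 rad = 12.5229°

12.52°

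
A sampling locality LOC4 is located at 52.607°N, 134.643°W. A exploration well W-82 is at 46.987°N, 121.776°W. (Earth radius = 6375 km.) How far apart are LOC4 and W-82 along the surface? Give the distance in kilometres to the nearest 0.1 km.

1113.3 km

Δφ = -5.6200°,  Δλ = 12.8670°
a = sin²(Δφ/2) + cos φ₁ cos φ₂ sin²(Δλ/2) = 0.007605
c = 2·arcsin(√a) = 0.174630 rad = 10.0055°
d = R·c = 6375 × 0.174630 = 1113.3 km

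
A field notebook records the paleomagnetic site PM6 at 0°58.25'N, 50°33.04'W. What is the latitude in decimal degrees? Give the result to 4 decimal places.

0.9708°N

0° + 58.25′/60 = 0 + 0.97083 = 0.9708°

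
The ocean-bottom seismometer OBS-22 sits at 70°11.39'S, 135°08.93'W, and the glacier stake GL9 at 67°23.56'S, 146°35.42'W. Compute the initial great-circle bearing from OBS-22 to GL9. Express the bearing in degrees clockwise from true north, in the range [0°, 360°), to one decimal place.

OBS-22: φ = -70.18983°, λ = -135.14883°
GL9: φ = -67.39267°, λ = -146.59033°
Δλ = -11.4415°
y = sin Δλ · cos φ₂ = -0.076255
x = cos φ₁ sin φ₂ − sin φ₁ cos φ₂ cos Δλ = 0.041613
θ = atan2(y, x) = -61.3782° → 298.6218° (mod 360°)

298.6°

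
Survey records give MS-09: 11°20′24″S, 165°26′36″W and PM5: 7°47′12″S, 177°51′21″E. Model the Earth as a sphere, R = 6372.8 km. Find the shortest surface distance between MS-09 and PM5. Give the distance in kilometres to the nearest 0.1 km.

MS-09: φ = -11.34000°, λ = -165.44333°
PM5: φ = -7.78667°, λ = +177.85583°
Δφ = 3.5533°,  Δλ = -16.7008°
a = sin²(Δφ/2) + cos φ₁ cos φ₂ sin²(Δλ/2) = 0.021450
c = 2·arcsin(√a) = 0.293971 rad = 16.8433°
d = R·c = 6372.8 × 0.293971 = 1873.4 km

1873.4 km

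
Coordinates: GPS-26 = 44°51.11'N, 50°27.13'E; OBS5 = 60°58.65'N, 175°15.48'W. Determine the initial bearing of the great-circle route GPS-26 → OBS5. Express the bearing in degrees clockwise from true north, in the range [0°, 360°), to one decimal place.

22.0°

GPS-26: φ = +44.85183°, λ = +50.45217°
OBS5: φ = +60.97750°, λ = -175.25800°
Δλ = 134.2898°
y = sin Δλ · cos φ₂ = 0.347281
x = cos φ₁ sin φ₂ − sin φ₁ cos φ₂ cos Δλ = 0.858843
θ = atan2(y, x) = 22.0164° → 22.0164° (mod 360°)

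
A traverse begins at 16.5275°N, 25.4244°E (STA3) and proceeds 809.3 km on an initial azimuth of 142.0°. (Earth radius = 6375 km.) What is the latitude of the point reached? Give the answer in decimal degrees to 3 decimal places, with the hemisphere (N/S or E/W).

10.751°N

δ = d/R = 809.3/6375 = 0.126949 rad
φ₂ = arcsin(sin φ₁ cos δ + cos φ₁ sin δ cos θ)
   = arcsin(0.28448·0.99195 + 0.95868·0.12661·-0.78801) = 10.75091°
λ₂ = λ₁ + atan2(sin θ sin δ cos φ₁, cos δ − sin φ₁ sin φ₂) = 29.97506°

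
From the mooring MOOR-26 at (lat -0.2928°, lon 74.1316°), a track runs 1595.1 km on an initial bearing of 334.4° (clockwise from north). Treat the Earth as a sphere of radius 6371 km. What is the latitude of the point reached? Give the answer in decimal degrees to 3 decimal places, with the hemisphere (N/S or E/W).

12.620°N

δ = d/R = 1595.1/6371 = 0.250369 rad
φ₂ = arcsin(sin φ₁ cos δ + cos φ₁ sin δ cos θ)
   = arcsin(-0.00511·0.96882 + 0.99999·0.24776·0.90183) = 12.62009°
λ₂ = λ₁ + atan2(sin θ sin δ cos φ₁, cos δ − sin φ₁ sin φ₂) = 67.83331°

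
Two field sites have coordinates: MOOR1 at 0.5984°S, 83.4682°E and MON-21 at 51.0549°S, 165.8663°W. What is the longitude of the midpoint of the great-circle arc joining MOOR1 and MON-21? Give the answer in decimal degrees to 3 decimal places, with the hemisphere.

120.552°E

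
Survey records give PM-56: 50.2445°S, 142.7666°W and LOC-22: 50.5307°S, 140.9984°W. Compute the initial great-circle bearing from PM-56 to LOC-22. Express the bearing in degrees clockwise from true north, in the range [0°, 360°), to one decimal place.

104.9°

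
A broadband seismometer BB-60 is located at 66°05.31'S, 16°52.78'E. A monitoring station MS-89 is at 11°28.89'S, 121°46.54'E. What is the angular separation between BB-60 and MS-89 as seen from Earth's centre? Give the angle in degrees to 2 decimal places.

85.42°

BB-60: φ = -66.08850°, λ = +16.87967°
MS-89: φ = -11.48150°, λ = +121.77567°
Δφ = 54.6070°,  Δλ = 104.8960°
a = sin²(Δφ/2) + cos φ₁ cos φ₂ sin²(Δλ/2) = 0.460071
c = 2·arcsin(√a) = 1.490854 rad = 85.4196°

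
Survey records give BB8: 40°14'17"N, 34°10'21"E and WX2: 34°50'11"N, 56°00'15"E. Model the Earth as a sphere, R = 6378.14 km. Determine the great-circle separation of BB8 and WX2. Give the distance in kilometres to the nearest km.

2013 km

BB8: φ = +40.23806°, λ = +34.17250°
WX2: φ = +34.83639°, λ = +56.00417°
Δφ = -5.4017°,  Δλ = 21.8317°
a = sin²(Δφ/2) + cos φ₁ cos φ₂ sin²(Δλ/2) = 0.024689
c = 2·arcsin(√a) = 0.315561 rad = 18.0803°
d = R·c = 6378.14 × 0.315561 = 2012.7 km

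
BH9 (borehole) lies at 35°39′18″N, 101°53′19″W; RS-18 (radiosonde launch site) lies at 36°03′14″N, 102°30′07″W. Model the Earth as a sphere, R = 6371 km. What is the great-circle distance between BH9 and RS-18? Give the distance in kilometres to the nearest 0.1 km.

BH9: φ = +35.65500°, λ = -101.88861°
RS-18: φ = +36.05389°, λ = -102.50194°
Δφ = 0.3989°,  Δλ = -0.6133°
a = sin²(Δφ/2) + cos φ₁ cos φ₂ sin²(Δλ/2) = 0.000031
c = 2·arcsin(√a) = 0.011124 rad = 0.6374°
d = R·c = 6371 × 0.011124 = 70.9 km

70.9 km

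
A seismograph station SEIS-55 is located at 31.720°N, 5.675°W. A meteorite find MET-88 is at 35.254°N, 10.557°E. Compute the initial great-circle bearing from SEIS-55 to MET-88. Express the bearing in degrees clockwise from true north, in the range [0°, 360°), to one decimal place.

71.0°

Δλ = 16.2320°
y = sin Δλ · cos φ₂ = 0.228262
x = cos φ₁ sin φ₂ − sin φ₁ cos φ₂ cos Δλ = 0.078755
θ = atan2(y, x) = 70.9645° → 70.9645° (mod 360°)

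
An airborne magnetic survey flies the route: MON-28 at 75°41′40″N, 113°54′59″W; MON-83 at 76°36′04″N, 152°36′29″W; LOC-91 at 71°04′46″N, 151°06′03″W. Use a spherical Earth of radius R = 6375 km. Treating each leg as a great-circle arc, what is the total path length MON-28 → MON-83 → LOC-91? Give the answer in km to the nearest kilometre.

1633 km

MON-28: φ = +75.69444°, λ = -113.91639°
MON-83: φ = +76.60111°, λ = -152.60806°
LOC-91: φ = +71.07944°, λ = -151.10083°
MON-28→MON-83: c = 0.159494 rad, d = 1016.77 km
MON-83→LOC-91: c = 0.096641 rad, d = 616.09 km
Total = 1016.77 + 616.09 = 1632.86 km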